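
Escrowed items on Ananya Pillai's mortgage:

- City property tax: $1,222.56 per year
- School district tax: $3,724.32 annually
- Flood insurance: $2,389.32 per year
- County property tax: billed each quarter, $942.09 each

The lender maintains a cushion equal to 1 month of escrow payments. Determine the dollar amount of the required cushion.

City property tax — $1,222.56 per year
School district tax — $3,724.32 per year
Flood insurance — $2,389.32 per year
County property tax — $942.09 × 4 = $3,768.36 per year
Annual escrow total = $11,104.56
Base monthly escrow = $11,104.56 ÷ 12 = $925.38
Cushion = 1 × $925.38 = $925.38

$925.38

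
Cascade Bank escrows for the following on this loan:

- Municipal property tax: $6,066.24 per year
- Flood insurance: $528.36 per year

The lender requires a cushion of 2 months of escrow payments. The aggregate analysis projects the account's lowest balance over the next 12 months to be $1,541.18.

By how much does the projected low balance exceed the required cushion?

$442.08

Municipal property tax: $6,066.24 per year
Flood insurance: $528.36 per year
Total per year = $6,066.24 + $528.36 = $6,594.60
Per month = $6,594.60 ÷ 12 = $549.55
Required reserve = 2 × $549.55 = $1,099.10
Excess over cushion: $1,541.18 − $1,099.10 = $442.08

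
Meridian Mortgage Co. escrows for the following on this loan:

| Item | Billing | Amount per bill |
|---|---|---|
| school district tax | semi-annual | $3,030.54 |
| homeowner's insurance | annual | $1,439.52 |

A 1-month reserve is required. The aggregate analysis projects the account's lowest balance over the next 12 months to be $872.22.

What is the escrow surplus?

School district tax — $3,030.54 × 2 = $6,061.08 per year
Homeowner's insurance — $1,439.52 per year
Total per year = $7,500.60
Base monthly escrow = $7,500.60 / 12 = $625.05
Cushion = 1 × $625.05 = $625.05
Excess over cushion: $872.22 − $625.05 = $247.17

$247.17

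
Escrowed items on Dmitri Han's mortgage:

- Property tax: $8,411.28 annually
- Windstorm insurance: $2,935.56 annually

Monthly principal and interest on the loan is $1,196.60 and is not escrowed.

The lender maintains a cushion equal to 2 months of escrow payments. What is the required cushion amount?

Property tax — $8,411.28 per year
Windstorm insurance — $2,935.56 per year
Total per year = $11,346.84
Per month = $11,346.84 ÷ 12 = $945.57
Required cushion = 2 × $945.57 = $1,891.14

$1,891.14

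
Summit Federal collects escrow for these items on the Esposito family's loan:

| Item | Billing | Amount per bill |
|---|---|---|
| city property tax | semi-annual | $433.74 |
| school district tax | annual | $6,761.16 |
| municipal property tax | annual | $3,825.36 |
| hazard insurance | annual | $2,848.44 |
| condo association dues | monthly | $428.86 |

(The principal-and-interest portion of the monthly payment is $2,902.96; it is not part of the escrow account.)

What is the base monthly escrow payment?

City property tax: $433.74 × 2 = $867.48 per year
School district tax: $6,761.16 per year
Municipal property tax: $3,825.36 per year
Hazard insurance: $2,848.44 per year
Condo association dues: $428.86 × 12 = $5,146.32 per year
Annual escrow total = $19,448.76
Monthly escrow = $19,448.76 ÷ 12 = $1,620.73

$1,620.73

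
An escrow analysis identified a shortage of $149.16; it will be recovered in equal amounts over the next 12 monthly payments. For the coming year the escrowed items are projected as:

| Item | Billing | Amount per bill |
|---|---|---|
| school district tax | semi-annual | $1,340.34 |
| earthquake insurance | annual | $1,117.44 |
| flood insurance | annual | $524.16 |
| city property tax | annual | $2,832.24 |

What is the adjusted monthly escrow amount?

$608.64

School district tax: $1,340.34 × 2 = $2,680.68
Earthquake insurance: $1,117.44
Flood insurance: $524.16
City property tax: $2,832.24
Total annual escrow = $2,680.68 + $1,117.44 + $524.16 + $2,832.24 = $7,154.52
Monthly escrow = $7,154.52 / 12 = $596.21
Shortage per month = $149.16 / 12 = $12.43
New monthly escrow = $596.21 + $12.43 = $608.64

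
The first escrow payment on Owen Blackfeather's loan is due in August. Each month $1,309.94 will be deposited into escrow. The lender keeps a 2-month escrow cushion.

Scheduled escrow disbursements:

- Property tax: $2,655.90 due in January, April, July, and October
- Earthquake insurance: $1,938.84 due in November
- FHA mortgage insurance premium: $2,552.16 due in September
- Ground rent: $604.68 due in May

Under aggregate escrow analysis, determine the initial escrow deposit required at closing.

Cushion = 2 × $1,309.94 = $2,619.88
Trial balance (start $0, +$1,309.94 each month, − disbursements):
  Aug: +$1,309.94 → $1,309.94
  Sep: +$1,309.94 − $2,552.16 → $67.72
  Oct: +$1,309.94 − $2,655.90 → -$1,278.24
  Nov: +$1,309.94 − $1,938.84 → -$1,907.14
  Dec: +$1,309.94 → -$597.20
  Jan: +$1,309.94 − $2,655.90 → -$1,943.16
  Feb: +$1,309.94 → -$633.22
  Mar: +$1,309.94 → $676.72
  Apr: +$1,309.94 − $2,655.90 → -$669.24
  May: +$1,309.94 − $604.68 → $36.02
  Jun: +$1,309.94 → $1,345.96
  Jul: +$1,309.94 − $2,655.90 → $0.00
Lowest trial balance = -$1,943.16 (Jan)
Initial deposit = cushion − low point = $2,619.88 − (-$1,943.16) = $4,563.04

$4,563.04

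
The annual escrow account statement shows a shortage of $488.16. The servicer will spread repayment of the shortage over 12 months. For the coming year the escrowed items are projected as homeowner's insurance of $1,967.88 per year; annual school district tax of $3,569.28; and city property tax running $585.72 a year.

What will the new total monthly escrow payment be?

Homeowner's insurance — $1,967.88
School district tax — $3,569.28
City property tax — $585.72
Combined annual = $1,967.88 + $3,569.28 + $585.72 = $6,122.88
Per month = $6,122.88 ÷ 12 = $510.24
Shortage spread = $488.16 / 12 = $40.68/mo
Adjusted monthly = $510.24 + $40.68 = $550.92

$550.92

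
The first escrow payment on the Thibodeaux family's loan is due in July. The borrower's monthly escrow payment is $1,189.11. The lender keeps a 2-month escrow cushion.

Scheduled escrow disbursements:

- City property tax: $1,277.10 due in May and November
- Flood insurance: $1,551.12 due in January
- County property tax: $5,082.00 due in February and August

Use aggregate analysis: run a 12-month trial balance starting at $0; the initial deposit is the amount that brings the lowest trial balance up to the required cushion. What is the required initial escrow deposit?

$5,857.56

Cushion = 2 × $1,189.11 = $2,378.22
Trial balance (start $0, +$1,189.11 each month, − disbursements):
  Jul: +$1,189.11 → $1,189.11
  Aug: +$1,189.11 − $5,082.00 → -$2,703.78
  Sep: +$1,189.11 → -$1,514.67
  Oct: +$1,189.11 → -$325.56
  Nov: +$1,189.11 − $1,277.10 → -$413.55
  Dec: +$1,189.11 → $775.56
  Jan: +$1,189.11 − $1,551.12 → $413.55
  Feb: +$1,189.11 − $5,082.00 → -$3,479.34
  Mar: +$1,189.11 → -$2,290.23
  Apr: +$1,189.11 → -$1,101.12
  May: +$1,189.11 − $1,277.10 → -$1,189.11
  Jun: +$1,189.11 → $0.00
Lowest trial balance = -$3,479.34 (Feb)
Initial deposit = cushion − low point = $2,378.22 − (-$3,479.34) = $5,857.56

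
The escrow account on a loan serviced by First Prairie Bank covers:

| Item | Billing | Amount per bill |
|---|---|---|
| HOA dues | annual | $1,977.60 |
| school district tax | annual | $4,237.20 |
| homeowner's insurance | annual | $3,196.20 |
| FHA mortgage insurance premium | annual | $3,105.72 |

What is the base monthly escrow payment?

HOA dues: $1,977.60/yr
School district tax: $4,237.20/yr
Homeowner's insurance: $3,196.20/yr
FHA mortgage insurance premium: $3,105.72/yr
Yearly total = $1,977.60 + $4,237.20 + $3,196.20 + $3,105.72 = $12,516.72
Monthly escrow = $12,516.72 / 12 = $1,043.06

$1,043.06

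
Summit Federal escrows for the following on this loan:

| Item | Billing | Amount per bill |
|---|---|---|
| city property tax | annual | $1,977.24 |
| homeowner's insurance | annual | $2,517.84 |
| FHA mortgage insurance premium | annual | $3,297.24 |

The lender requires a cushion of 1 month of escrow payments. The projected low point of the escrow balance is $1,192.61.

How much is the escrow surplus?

City property tax — $1,977.24/yr
Homeowner's insurance — $2,517.84/yr
FHA mortgage insurance premium — $3,297.24/yr
Combined annual = $1,977.24 + $2,517.84 + $3,297.24 = $7,792.32
Monthly = $7,792.32 / 12 = $649.36
Required cushion = 1 × $649.36 = $649.36
Excess over cushion: $1,192.61 − $649.36 = $543.25

$543.25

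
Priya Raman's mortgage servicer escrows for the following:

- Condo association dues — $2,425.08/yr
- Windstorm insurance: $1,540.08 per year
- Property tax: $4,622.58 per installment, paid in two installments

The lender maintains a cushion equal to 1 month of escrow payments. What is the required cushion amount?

$1,100.86

Condo association dues — $2,425.08/yr
Windstorm insurance — $1,540.08/yr
Property tax — $4,622.58 × 2 = $9,245.16/yr
Yearly total = $13,210.32
Base monthly escrow = $13,210.32 / 12 = $1,100.86
Reserve = 1 × $1,100.86 = $1,100.86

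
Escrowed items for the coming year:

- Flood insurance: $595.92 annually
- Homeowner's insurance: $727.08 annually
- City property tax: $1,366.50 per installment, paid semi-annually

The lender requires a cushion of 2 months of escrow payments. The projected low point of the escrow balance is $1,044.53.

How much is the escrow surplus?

Flood insurance — $595.92 per year
Homeowner's insurance — $727.08 per year
City property tax — $1,366.50 × 2 = $2,733.00 per year
Total per year = $595.92 + $727.08 + $2,733.00 = $4,056.00
Base monthly escrow = $4,056.00 / 12 = $338.00
Required cushion = 2 × $338.00 = $676.00
Excess over cushion: $1,044.53 − $676.00 = $368.53

$368.53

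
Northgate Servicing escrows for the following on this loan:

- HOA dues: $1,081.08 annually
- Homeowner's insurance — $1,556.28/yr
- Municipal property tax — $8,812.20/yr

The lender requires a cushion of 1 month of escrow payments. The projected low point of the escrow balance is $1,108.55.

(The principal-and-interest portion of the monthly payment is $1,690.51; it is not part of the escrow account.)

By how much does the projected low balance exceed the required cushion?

$154.42

HOA dues = $1,081.08
Homeowner's insurance = $1,556.28
Municipal property tax = $8,812.20
Yearly total = $11,449.56
Per month = $11,449.56 / 12 = $954.13
Required cushion = 1 × $954.13 = $954.13
Surplus = $1,108.55 − $954.13 = $154.42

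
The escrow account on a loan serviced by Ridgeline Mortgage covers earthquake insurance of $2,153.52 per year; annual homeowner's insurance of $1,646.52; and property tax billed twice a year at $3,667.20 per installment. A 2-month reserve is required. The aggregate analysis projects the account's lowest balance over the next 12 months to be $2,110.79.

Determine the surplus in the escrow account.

Earthquake insurance — $2,153.52/yr
Homeowner's insurance — $1,646.52/yr
Property tax — $3,667.20 × 2 = $7,334.40/yr
Annual escrow total = $2,153.52 + $1,646.52 + $7,334.40 = $11,134.44
Monthly escrow = $11,134.44 ÷ 12 = $927.87
Cushion = 2 × $927.87 = $1,855.74
Surplus = $2,110.79 − $1,855.74 = $255.05

$255.05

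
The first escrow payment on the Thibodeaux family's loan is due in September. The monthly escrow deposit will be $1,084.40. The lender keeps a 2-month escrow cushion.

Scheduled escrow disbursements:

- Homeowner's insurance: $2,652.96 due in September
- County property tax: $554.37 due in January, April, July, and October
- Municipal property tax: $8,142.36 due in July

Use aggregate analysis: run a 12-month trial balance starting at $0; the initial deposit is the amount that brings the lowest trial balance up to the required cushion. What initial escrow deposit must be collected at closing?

$3,737.36

Cushion = 2 × $1,084.40 = $2,168.80
Trial balance (start $0, +$1,084.40 each month, − disbursements):
  Sep: +$1,084.40 − $2,652.96 → -$1,568.56
  Oct: +$1,084.40 − $554.37 → -$1,038.53
  Nov: +$1,084.40 → $45.87
  Dec: +$1,084.40 → $1,130.27
  Jan: +$1,084.40 − $554.37 → $1,660.30
  Feb: +$1,084.40 → $2,744.70
  Mar: +$1,084.40 → $3,829.10
  Apr: +$1,084.40 − $554.37 → $4,359.13
  May: +$1,084.40 → $5,443.53
  Jun: +$1,084.40 → $6,527.93
  Jul: +$1,084.40 − $8,696.73 → -$1,084.40
  Aug: +$1,084.40 → $0.00
Lowest trial balance = -$1,568.56 (Sep)
Initial deposit = cushion − low point = $2,168.80 − (-$1,568.56) = $3,737.36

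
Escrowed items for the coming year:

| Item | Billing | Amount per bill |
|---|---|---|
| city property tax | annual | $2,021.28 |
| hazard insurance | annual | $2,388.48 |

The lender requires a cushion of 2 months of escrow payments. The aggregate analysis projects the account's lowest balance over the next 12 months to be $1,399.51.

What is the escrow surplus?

$664.55

City property tax = $2,021.28 annually
Hazard insurance = $2,388.48 annually
Annual escrow total = $4,409.76
Base monthly escrow = $4,409.76 / 12 = $367.48
Required reserve = 2 × $367.48 = $734.96
Excess over cushion: $1,399.51 − $734.96 = $664.55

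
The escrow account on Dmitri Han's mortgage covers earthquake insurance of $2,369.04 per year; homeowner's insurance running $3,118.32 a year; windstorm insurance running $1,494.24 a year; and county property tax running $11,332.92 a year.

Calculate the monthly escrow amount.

$1,526.21

Earthquake insurance: $2,369.04 per year
Homeowner's insurance: $3,118.32 per year
Windstorm insurance: $1,494.24 per year
County property tax: $11,332.92 per year
Total annual escrow = $2,369.04 + $3,118.32 + $1,494.24 + $11,332.92 = $18,314.52
Monthly = $18,314.52 ÷ 12 = $1,526.21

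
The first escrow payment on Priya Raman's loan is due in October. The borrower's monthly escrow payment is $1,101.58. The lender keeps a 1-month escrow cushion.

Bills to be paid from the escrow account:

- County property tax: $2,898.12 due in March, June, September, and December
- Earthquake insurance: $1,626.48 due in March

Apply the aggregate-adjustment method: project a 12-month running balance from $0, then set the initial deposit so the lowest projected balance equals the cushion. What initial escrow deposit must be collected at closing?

$1,914.82

Cushion = 1 × $1,101.58 = $1,101.58
Trial balance (start $0, +$1,101.58 each month, − disbursements):
  Oct: +$1,101.58 → $1,101.58
  Nov: +$1,101.58 → $2,203.16
  Dec: +$1,101.58 − $2,898.12 → $406.62
  Jan: +$1,101.58 → $1,508.20
  Feb: +$1,101.58 → $2,609.78
  Mar: +$1,101.58 − $4,524.60 → -$813.24
  Apr: +$1,101.58 → $288.34
  May: +$1,101.58 → $1,389.92
  Jun: +$1,101.58 − $2,898.12 → -$406.62
  Jul: +$1,101.58 → $694.96
  Aug: +$1,101.58 → $1,796.54
  Sep: +$1,101.58 − $2,898.12 → $0.00
Lowest trial balance = -$813.24 (Mar)
Initial deposit = cushion − low point = $1,101.58 − (-$813.24) = $1,914.82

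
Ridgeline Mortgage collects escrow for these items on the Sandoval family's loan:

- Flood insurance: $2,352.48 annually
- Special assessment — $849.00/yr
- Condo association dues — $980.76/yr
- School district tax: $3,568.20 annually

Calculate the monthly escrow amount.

Flood insurance — $2,352.48/yr
Special assessment — $849.00/yr
Condo association dues — $980.76/yr
School district tax — $3,568.20/yr
Combined annual = $7,750.44
Per month = $7,750.44 / 12 = $645.87

$645.87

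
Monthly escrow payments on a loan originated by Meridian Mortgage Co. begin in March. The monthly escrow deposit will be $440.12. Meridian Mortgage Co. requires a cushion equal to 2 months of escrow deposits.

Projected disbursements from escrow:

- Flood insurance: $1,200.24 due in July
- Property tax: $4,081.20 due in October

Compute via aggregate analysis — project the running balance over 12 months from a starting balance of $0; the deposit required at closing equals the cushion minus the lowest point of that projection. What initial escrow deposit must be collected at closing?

$2,640.72

Cushion = 2 × $440.12 = $880.24
Trial balance (start $0, +$440.12 each month, − disbursements):
  Mar: +$440.12 → $440.12
  Apr: +$440.12 → $880.24
  May: +$440.12 → $1,320.36
  Jun: +$440.12 → $1,760.48
  Jul: +$440.12 − $1,200.24 → $1,000.36
  Aug: +$440.12 → $1,440.48
  Sep: +$440.12 → $1,880.60
  Oct: +$440.12 − $4,081.20 → -$1,760.48
  Nov: +$440.12 → -$1,320.36
  Dec: +$440.12 → -$880.24
  Jan: +$440.12 → -$440.12
  Feb: +$440.12 → $0.00
Lowest trial balance = -$1,760.48 (Oct)
Initial deposit = cushion − low point = $880.24 − (-$1,760.48) = $2,640.72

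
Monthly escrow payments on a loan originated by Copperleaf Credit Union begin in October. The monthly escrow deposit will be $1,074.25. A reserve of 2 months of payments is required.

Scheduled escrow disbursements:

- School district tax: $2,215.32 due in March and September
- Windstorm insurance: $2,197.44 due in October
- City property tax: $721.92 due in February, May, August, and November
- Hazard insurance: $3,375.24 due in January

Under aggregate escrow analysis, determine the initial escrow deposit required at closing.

$4,934.84

Cushion = 2 × $1,074.25 = $2,148.50
Trial balance (start $0, +$1,074.25 each month, − disbursements):
  Oct: +$1,074.25 − $2,197.44 → -$1,123.19
  Nov: +$1,074.25 − $721.92 → -$770.86
  Dec: +$1,074.25 → $303.39
  Jan: +$1,074.25 − $3,375.24 → -$1,997.60
  Feb: +$1,074.25 − $721.92 → -$1,645.27
  Mar: +$1,074.25 − $2,215.32 → -$2,786.34
  Apr: +$1,074.25 → -$1,712.09
  May: +$1,074.25 − $721.92 → -$1,359.76
  Jun: +$1,074.25 → -$285.51
  Jul: +$1,074.25 → $788.74
  Aug: +$1,074.25 − $721.92 → $1,141.07
  Sep: +$1,074.25 − $2,215.32 → $0.00
Lowest trial balance = -$2,786.34 (Mar)
Initial deposit = cushion − low point = $2,148.50 − (-$2,786.34) = $4,934.84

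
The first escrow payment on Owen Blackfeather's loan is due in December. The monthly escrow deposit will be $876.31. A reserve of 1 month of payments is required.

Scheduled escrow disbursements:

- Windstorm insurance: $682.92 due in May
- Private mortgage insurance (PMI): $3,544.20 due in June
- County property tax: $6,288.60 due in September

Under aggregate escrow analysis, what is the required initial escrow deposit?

$2,628.93

Cushion = 1 × $876.31 = $876.31
Trial balance (start $0, +$876.31 each month, − disbursements):
  Dec: +$876.31 → $876.31
  Jan: +$876.31 → $1,752.62
  Feb: +$876.31 → $2,628.93
  Mar: +$876.31 → $3,505.24
  Apr: +$876.31 → $4,381.55
  May: +$876.31 − $682.92 → $4,574.94
  Jun: +$876.31 − $3,544.20 → $1,907.05
  Jul: +$876.31 → $2,783.36
  Aug: +$876.31 → $3,659.67
  Sep: +$876.31 − $6,288.60 → -$1,752.62
  Oct: +$876.31 → -$876.31
  Nov: +$876.31 → $0.00
Lowest trial balance = -$1,752.62 (Sep)
Initial deposit = cushion − low point = $876.31 − (-$1,752.62) = $2,628.93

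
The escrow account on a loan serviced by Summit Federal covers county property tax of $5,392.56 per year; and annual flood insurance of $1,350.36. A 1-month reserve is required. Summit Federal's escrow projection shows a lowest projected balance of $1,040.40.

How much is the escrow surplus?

County property tax: $5,392.56 per year
Flood insurance: $1,350.36 per year
Total per year = $5,392.56 + $1,350.36 = $6,742.92
Monthly = $6,742.92 / 12 = $561.91
Required reserve = 1 × $561.91 = $561.91
Surplus = $1,040.40 − $561.91 = $478.49

$478.49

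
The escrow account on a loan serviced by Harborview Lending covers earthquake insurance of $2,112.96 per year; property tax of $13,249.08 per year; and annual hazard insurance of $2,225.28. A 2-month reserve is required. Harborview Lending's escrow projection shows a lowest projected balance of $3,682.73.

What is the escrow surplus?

$751.51

Earthquake insurance: $2,112.96 per year
Property tax: $13,249.08 per year
Hazard insurance: $2,225.28 per year
Yearly total = $17,587.32
Base monthly escrow = $17,587.32 ÷ 12 = $1,465.61
Required reserve = 2 × $1,465.61 = $2,931.22
Surplus = $3,682.73 − $2,931.22 = $751.51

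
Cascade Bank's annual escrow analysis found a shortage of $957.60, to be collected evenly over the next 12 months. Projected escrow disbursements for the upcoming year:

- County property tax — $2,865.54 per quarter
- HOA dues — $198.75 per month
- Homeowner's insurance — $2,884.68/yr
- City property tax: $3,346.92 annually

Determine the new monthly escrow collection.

County property tax — $2,865.54 × 4 = $11,462.16 per year
HOA dues — $198.75 × 12 = $2,385.00 per year
Homeowner's insurance — $2,884.68 per year
City property tax — $3,346.92 per year
Total per year = $20,078.76
Per month = $20,078.76 ÷ 12 = $1,673.23
Monthly shortage recovery: $957.60 ÷ 12 = $79.80
Adjusted monthly = $1,673.23 + $79.80 = $1,753.03

$1,753.03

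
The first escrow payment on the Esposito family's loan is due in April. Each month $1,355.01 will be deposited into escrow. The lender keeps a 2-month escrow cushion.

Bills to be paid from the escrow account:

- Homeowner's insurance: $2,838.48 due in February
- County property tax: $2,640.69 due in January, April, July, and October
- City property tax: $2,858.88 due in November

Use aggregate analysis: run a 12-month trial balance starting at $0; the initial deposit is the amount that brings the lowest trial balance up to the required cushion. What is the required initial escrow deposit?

Cushion = 2 × $1,355.01 = $2,710.02
Trial balance (start $0, +$1,355.01 each month, − disbursements):
  Apr: +$1,355.01 − $2,640.69 → -$1,285.68
  May: +$1,355.01 → $69.33
  Jun: +$1,355.01 → $1,424.34
  Jul: +$1,355.01 − $2,640.69 → $138.66
  Aug: +$1,355.01 → $1,493.67
  Sep: +$1,355.01 → $2,848.68
  Oct: +$1,355.01 − $2,640.69 → $1,563.00
  Nov: +$1,355.01 − $2,858.88 → $59.13
  Dec: +$1,355.01 → $1,414.14
  Jan: +$1,355.01 − $2,640.69 → $128.46
  Feb: +$1,355.01 − $2,838.48 → -$1,355.01
  Mar: +$1,355.01 → $0.00
Lowest trial balance = -$1,355.01 (Feb)
Initial deposit = cushion − low point = $2,710.02 − (-$1,355.01) = $4,065.03

$4,065.03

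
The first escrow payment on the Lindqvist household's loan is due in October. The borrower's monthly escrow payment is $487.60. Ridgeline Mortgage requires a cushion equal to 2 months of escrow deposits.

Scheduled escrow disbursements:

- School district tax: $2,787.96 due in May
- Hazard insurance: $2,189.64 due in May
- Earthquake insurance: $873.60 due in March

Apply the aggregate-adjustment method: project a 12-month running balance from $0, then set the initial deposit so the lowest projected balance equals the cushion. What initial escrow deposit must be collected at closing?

Cushion = 2 × $487.60 = $975.20
Trial balance (start $0, +$487.60 each month, − disbursements):
  Oct: +$487.60 → $487.60
  Nov: +$487.60 → $975.20
  Dec: +$487.60 → $1,462.80
  Jan: +$487.60 → $1,950.40
  Feb: +$487.60 → $2,438.00
  Mar: +$487.60 − $873.60 → $2,052.00
  Apr: +$487.60 → $2,539.60
  May: +$487.60 − $4,977.60 → -$1,950.40
  Jun: +$487.60 → -$1,462.80
  Jul: +$487.60 → -$975.20
  Aug: +$487.60 → -$487.60
  Sep: +$487.60 → $0.00
Lowest trial balance = -$1,950.40 (May)
Initial deposit = cushion − low point = $975.20 − (-$1,950.40) = $2,925.60

$2,925.60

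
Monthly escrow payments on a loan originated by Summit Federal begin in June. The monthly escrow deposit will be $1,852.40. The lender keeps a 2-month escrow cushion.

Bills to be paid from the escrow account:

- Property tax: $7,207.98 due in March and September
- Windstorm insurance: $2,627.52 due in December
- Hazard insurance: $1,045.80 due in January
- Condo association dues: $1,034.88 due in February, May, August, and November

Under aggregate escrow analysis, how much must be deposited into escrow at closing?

Cushion = 2 × $1,852.40 = $3,704.80
Trial balance (start $0, +$1,852.40 each month, − disbursements):
  Jun: +$1,852.40 → $1,852.40
  Jul: +$1,852.40 → $3,704.80
  Aug: +$1,852.40 − $1,034.88 → $4,522.32
  Sep: +$1,852.40 − $7,207.98 → -$833.26
  Oct: +$1,852.40 → $1,019.14
  Nov: +$1,852.40 − $1,034.88 → $1,836.66
  Dec: +$1,852.40 − $2,627.52 → $1,061.54
  Jan: +$1,852.40 − $1,045.80 → $1,868.14
  Feb: +$1,852.40 − $1,034.88 → $2,685.66
  Mar: +$1,852.40 − $7,207.98 → -$2,669.92
  Apr: +$1,852.40 → -$817.52
  May: +$1,852.40 − $1,034.88 → $0.00
Lowest trial balance = -$2,669.92 (Mar)
Initial deposit = cushion − low point = $3,704.80 − (-$2,669.92) = $6,374.72

$6,374.72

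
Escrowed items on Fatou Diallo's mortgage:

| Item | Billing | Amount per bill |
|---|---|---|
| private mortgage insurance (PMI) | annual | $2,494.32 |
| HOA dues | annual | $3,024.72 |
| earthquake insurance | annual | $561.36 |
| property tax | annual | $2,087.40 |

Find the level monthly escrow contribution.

Private mortgage insurance (PMI): $2,494.32/yr
HOA dues: $3,024.72/yr
Earthquake insurance: $561.36/yr
Property tax: $2,087.40/yr
Yearly total = $8,167.80
Per month = $8,167.80 / 12 = $680.65

$680.65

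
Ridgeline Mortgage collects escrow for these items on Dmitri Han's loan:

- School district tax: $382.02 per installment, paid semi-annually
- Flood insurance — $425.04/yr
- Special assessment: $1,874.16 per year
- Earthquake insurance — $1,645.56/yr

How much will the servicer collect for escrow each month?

$392.40

School district tax — $382.02 × 2 = $764.04 per year
Flood insurance — $425.04 per year
Special assessment — $1,874.16 per year
Earthquake insurance — $1,645.56 per year
Yearly total = $764.04 + $425.04 + $1,874.16 + $1,645.56 = $4,708.80
Base monthly escrow = $4,708.80 / 12 = $392.40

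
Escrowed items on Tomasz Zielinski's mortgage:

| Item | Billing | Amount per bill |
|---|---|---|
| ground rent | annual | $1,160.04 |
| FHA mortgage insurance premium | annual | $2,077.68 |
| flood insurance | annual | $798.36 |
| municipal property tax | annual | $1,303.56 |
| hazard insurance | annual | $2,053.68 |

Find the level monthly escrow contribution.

Ground rent: $1,160.04 annually
FHA mortgage insurance premium: $2,077.68 annually
Flood insurance: $798.36 annually
Municipal property tax: $1,303.56 annually
Hazard insurance: $2,053.68 annually
Annual escrow total = $1,160.04 + $2,077.68 + $798.36 + $1,303.56 + $2,053.68 = $7,393.32
Per month = $7,393.32 / 12 = $616.11

$616.11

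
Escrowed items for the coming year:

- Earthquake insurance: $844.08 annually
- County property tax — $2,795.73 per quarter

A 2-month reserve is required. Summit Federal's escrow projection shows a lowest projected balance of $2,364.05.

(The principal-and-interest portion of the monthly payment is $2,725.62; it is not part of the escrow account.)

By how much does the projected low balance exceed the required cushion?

$359.55

Earthquake insurance — $844.08
County property tax — $2,795.73 × 4 = $11,182.92
Combined annual = $844.08 + $11,182.92 = $12,027.00
Monthly = $12,027.00 / 12 = $1,002.25
Required cushion = 2 × $1,002.25 = $2,004.50
Excess over cushion: $2,364.05 − $2,004.50 = $359.55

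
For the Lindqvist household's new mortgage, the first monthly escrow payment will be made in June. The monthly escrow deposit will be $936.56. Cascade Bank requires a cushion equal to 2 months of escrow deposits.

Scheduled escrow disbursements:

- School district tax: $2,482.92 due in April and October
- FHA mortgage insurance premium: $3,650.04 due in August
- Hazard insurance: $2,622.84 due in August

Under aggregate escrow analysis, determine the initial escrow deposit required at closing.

Cushion = 2 × $936.56 = $1,873.12
Trial balance (start $0, +$936.56 each month, − disbursements):
  Jun: +$936.56 → $936.56
  Jul: +$936.56 → $1,873.12
  Aug: +$936.56 − $6,272.88 → -$3,463.20
  Sep: +$936.56 → -$2,526.64
  Oct: +$936.56 − $2,482.92 → -$4,073.00
  Nov: +$936.56 → -$3,136.44
  Dec: +$936.56 → -$2,199.88
  Jan: +$936.56 → -$1,263.32
  Feb: +$936.56 → -$326.76
  Mar: +$936.56 → $609.80
  Apr: +$936.56 − $2,482.92 → -$936.56
  May: +$936.56 → $0.00
Lowest trial balance = -$4,073.00 (Oct)
Initial deposit = cushion − low point = $1,873.12 − (-$4,073.00) = $5,946.12

$5,946.12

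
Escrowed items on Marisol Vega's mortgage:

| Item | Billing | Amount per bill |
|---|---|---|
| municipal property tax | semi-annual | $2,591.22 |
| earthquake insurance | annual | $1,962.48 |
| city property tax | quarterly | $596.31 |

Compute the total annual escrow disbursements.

Municipal property tax — $2,591.22 × 2 = $5,182.44
Earthquake insurance — $1,962.48
City property tax — $596.31 × 4 = $2,385.24
Combined annual = $5,182.44 + $1,962.48 + $2,385.24 = $9,530.16

$9,530.16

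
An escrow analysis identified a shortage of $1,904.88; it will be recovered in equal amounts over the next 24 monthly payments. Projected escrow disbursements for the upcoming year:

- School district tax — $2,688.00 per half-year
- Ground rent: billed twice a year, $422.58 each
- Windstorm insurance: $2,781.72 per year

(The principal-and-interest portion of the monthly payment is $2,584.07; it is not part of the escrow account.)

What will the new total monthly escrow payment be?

$829.61

School district tax: $2,688.00 × 2 = $5,376.00/yr
Ground rent: $422.58 × 2 = $845.16/yr
Windstorm insurance: $2,781.72/yr
Total annual escrow = $5,376.00 + $845.16 + $2,781.72 = $9,002.88
Base monthly escrow = $9,002.88 / 12 = $750.24
Shortage spread = $1,904.88 / 24 = $79.37/mo
New monthly escrow = $750.24 + $79.37 = $829.61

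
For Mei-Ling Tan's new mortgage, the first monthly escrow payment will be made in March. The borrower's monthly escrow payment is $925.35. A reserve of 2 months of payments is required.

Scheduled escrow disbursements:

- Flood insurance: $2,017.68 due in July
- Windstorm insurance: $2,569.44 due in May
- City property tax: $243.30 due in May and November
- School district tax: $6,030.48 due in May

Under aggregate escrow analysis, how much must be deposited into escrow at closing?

Cushion = 2 × $925.35 = $1,850.70
Trial balance (start $0, +$925.35 each month, − disbursements):
  Mar: +$925.35 → $925.35
  Apr: +$925.35 → $1,850.70
  May: +$925.35 − $8,843.22 → -$6,067.17
  Jun: +$925.35 → -$5,141.82
  Jul: +$925.35 − $2,017.68 → -$6,234.15
  Aug: +$925.35 → -$5,308.80
  Sep: +$925.35 → -$4,383.45
  Oct: +$925.35 → -$3,458.10
  Nov: +$925.35 − $243.30 → -$2,776.05
  Dec: +$925.35 → -$1,850.70
  Jan: +$925.35 → -$925.35
  Feb: +$925.35 → $0.00
Lowest trial balance = -$6,234.15 (Jul)
Initial deposit = cushion − low point = $1,850.70 − (-$6,234.15) = $8,084.85

$8,084.85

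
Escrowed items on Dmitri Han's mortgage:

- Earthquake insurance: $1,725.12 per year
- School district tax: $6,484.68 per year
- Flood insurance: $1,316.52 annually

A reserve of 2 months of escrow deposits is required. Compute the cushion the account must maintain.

$1,587.72

Earthquake insurance = $1,725.12 annually
School district tax = $6,484.68 annually
Flood insurance = $1,316.52 annually
Total per year = $1,725.12 + $6,484.68 + $1,316.52 = $9,526.32
Monthly = $9,526.32 ÷ 12 = $793.86
Cushion = 2 × $793.86 = $1,587.72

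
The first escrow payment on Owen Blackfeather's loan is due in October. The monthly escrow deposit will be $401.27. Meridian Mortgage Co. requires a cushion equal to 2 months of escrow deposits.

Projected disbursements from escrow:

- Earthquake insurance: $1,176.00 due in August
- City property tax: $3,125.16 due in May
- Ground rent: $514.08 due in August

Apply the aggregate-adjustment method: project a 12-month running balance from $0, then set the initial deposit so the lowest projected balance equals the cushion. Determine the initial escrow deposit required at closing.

$1,203.81

Cushion = 2 × $401.27 = $802.54
Trial balance (start $0, +$401.27 each month, − disbursements):
  Oct: +$401.27 → $401.27
  Nov: +$401.27 → $802.54
  Dec: +$401.27 → $1,203.81
  Jan: +$401.27 → $1,605.08
  Feb: +$401.27 → $2,006.35
  Mar: +$401.27 → $2,407.62
  Apr: +$401.27 → $2,808.89
  May: +$401.27 − $3,125.16 → $85.00
  Jun: +$401.27 → $486.27
  Jul: +$401.27 → $887.54
  Aug: +$401.27 − $1,690.08 → -$401.27
  Sep: +$401.27 → $0.00
Lowest trial balance = -$401.27 (Aug)
Initial deposit = cushion − low point = $802.54 − (-$401.27) = $1,203.81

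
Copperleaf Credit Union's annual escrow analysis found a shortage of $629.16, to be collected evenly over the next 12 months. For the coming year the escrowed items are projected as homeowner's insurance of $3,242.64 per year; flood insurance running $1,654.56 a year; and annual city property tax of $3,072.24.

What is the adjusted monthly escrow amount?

Homeowner's insurance — $3,242.64
Flood insurance — $1,654.56
City property tax — $3,072.24
Annual escrow total = $3,242.64 + $1,654.56 + $3,072.24 = $7,969.44
Per month = $7,969.44 / 12 = $664.12
Monthly shortage recovery: $629.16 ÷ 12 = $52.43
Adjusted monthly = $664.12 + $52.43 = $716.55

$716.55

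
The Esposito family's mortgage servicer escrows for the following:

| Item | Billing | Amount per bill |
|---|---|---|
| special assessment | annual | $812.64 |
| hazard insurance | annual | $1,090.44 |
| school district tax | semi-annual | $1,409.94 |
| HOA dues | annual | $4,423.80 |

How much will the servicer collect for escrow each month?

$762.23

Special assessment = $812.64
Hazard insurance = $1,090.44
School district tax = $1,409.94 × 2 = $2,819.88
HOA dues = $4,423.80
Combined annual = $9,146.76
Monthly escrow = $9,146.76 / 12 = $762.23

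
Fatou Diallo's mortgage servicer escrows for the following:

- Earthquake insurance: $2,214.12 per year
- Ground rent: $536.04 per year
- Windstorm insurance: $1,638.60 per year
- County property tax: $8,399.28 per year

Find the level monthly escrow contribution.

$1,065.67

Earthquake insurance = $2,214.12
Ground rent = $536.04
Windstorm insurance = $1,638.60
County property tax = $8,399.28
Combined annual = $12,788.04
Monthly = $12,788.04 ÷ 12 = $1,065.67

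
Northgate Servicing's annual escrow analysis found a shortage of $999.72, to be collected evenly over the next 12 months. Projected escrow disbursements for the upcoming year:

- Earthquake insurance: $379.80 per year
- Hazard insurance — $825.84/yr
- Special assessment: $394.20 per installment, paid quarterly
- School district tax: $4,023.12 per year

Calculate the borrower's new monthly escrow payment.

Earthquake insurance: $379.80/yr
Hazard insurance: $825.84/yr
Special assessment: $394.20 × 4 = $1,576.80/yr
School district tax: $4,023.12/yr
Total annual escrow = $6,805.56
Per month = $6,805.56 ÷ 12 = $567.13
Shortage per month = $999.72 ÷ 12 = $83.31
New monthly escrow = $567.13 + $83.31 = $650.44

$650.44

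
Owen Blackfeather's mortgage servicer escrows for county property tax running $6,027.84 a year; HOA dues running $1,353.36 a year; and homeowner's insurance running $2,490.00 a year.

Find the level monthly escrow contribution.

County property tax = $6,027.84/yr
HOA dues = $1,353.36/yr
Homeowner's insurance = $2,490.00/yr
Combined annual = $6,027.84 + $1,353.36 + $2,490.00 = $9,871.20
Base monthly escrow = $9,871.20 / 12 = $822.60

$822.60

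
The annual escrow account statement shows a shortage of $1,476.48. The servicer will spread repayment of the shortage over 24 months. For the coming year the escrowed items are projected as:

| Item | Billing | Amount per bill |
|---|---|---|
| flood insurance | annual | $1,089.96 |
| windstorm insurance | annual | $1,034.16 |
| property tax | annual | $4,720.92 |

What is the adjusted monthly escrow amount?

$631.94

Flood insurance — $1,089.96 annually
Windstorm insurance — $1,034.16 annually
Property tax — $4,720.92 annually
Annual escrow total = $1,089.96 + $1,034.16 + $4,720.92 = $6,845.04
Monthly escrow = $6,845.04 / 12 = $570.42
Monthly shortage recovery: $1,476.48 / 24 = $61.52
New monthly escrow = $570.42 + $61.52 = $631.94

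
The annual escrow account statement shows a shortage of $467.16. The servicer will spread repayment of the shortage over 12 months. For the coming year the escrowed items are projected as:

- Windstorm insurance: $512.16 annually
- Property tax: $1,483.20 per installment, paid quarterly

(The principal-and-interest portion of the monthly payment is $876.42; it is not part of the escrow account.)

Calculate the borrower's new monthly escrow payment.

$576.01

Windstorm insurance: $512.16 annually
Property tax: $1,483.20 × 4 = $5,932.80 annually
Total annual escrow = $6,444.96
Per month = $6,444.96 / 12 = $537.08
Shortage per month = $467.16 ÷ 12 = $38.93
Adjusted monthly = $537.08 + $38.93 = $576.01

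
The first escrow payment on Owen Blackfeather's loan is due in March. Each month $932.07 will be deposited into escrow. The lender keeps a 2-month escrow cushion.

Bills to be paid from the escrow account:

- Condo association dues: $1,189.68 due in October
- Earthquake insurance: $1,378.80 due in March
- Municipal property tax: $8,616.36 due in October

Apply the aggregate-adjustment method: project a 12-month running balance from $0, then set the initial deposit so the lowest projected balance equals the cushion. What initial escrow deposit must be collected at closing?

Cushion = 2 × $932.07 = $1,864.14
Trial balance (start $0, +$932.07 each month, − disbursements):
  Mar: +$932.07 − $1,378.80 → -$446.73
  Apr: +$932.07 → $485.34
  May: +$932.07 → $1,417.41
  Jun: +$932.07 → $2,349.48
  Jul: +$932.07 → $3,281.55
  Aug: +$932.07 → $4,213.62
  Sep: +$932.07 → $5,145.69
  Oct: +$932.07 − $9,806.04 → -$3,728.28
  Nov: +$932.07 → -$2,796.21
  Dec: +$932.07 → -$1,864.14
  Jan: +$932.07 → -$932.07
  Feb: +$932.07 → $0.00
Lowest trial balance = -$3,728.28 (Oct)
Initial deposit = cushion − low point = $1,864.14 − (-$3,728.28) = $5,592.42

$5,592.42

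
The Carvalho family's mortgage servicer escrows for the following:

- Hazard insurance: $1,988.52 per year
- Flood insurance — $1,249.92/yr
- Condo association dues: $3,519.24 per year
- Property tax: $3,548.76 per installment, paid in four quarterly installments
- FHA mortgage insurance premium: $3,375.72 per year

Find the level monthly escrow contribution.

Hazard insurance = $1,988.52
Flood insurance = $1,249.92
Condo association dues = $3,519.24
Property tax = $3,548.76 × 4 = $14,195.04
FHA mortgage insurance premium = $3,375.72
Annual escrow total = $1,988.52 + $1,249.92 + $3,519.24 + $14,195.04 + $3,375.72 = $24,328.44
Monthly = $24,328.44 ÷ 12 = $2,027.37

$2,027.37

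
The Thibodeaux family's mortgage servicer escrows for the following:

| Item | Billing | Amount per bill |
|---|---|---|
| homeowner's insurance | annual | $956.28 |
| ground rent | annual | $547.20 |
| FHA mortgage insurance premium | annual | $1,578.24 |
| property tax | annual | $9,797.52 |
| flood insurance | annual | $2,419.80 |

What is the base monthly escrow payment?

$1,274.92

Homeowner's insurance: $956.28
Ground rent: $547.20
FHA mortgage insurance premium: $1,578.24
Property tax: $9,797.52
Flood insurance: $2,419.80
Total annual escrow = $956.28 + $547.20 + $1,578.24 + $9,797.52 + $2,419.80 = $15,299.04
Monthly = $15,299.04 ÷ 12 = $1,274.92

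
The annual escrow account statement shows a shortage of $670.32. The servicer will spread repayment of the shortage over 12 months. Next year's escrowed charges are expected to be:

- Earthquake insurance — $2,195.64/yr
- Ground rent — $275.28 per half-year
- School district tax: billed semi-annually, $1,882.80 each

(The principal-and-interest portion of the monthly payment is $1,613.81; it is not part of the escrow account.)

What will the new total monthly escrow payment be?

$598.51

Earthquake insurance: $2,195.64 annually
Ground rent: $275.28 × 2 = $550.56 annually
School district tax: $1,882.80 × 2 = $3,765.60 annually
Annual escrow total = $2,195.64 + $550.56 + $3,765.60 = $6,511.80
Base monthly escrow = $6,511.80 ÷ 12 = $542.65
Monthly shortage recovery: $670.32 / 12 = $55.86
Adjusted monthly = $542.65 + $55.86 = $598.51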